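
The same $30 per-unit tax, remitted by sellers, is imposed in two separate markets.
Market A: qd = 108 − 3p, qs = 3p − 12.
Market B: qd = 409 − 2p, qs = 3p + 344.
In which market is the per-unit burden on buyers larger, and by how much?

Market B, by $3.

Market A: pre-tax p* = $20, q* = 48; post-tax q = 3; per-unit burden on buyers = $15.
Market B: pre-tax p* = $13, q* = 383; post-tax q = 347; per-unit burden on buyers = $18.
Difference: $15 vs $18 → market B is larger by $3.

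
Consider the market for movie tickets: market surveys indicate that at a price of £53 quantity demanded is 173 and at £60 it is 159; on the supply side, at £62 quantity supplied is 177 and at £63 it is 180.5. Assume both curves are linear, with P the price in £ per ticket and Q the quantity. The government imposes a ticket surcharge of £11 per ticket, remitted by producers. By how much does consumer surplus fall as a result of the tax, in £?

Demand slope: (159 − 173)/(60 − 53) = -2, so Qd = 279 − 2P.
Supply slope: (180.5 − 177)/(63 − 62) = 3.5, so Qs = 3.5P − 40.
Without the tax, 279 − 2P = 3.5P − 40 gives 5.5P = 319, so P* = £58 and Q* = 163.
With the tax collected from producers, supply shifts: Qs = 3.5(P − 11) − 40.
New equilibrium: consumers pay £65, producers receive £54, Q = 149. (Wedge: Pb − Ps = 11.)
ΔCS is the trapezoid between Q = 149 and Q = 163 of height £7: ½ · (163 + 149) · 7 = £1092.

Consumer surplus falls by £1092.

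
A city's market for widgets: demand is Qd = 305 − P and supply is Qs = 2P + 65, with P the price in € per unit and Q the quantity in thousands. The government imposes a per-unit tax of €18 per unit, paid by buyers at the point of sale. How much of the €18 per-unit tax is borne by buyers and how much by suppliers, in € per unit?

Before the tax: set 305 − P = 2P + 65 → P* = €80, Q* = 225.
With the tax collected from buyers, demand (in seller-price terms) shifts: Qd = 305 − (P + 18).
New equilibrium: buyers pay €92, suppliers receive €74, Q = 213. (Wedge: Pb − Ps = 18.)
Burden on buyers: €12; on suppliers: €6. (They sum to €18.)
The less price-elastic side of the market bears the larger share of a per-unit tax.

Buyers bear €12 per unit; suppliers bear €6 per unit.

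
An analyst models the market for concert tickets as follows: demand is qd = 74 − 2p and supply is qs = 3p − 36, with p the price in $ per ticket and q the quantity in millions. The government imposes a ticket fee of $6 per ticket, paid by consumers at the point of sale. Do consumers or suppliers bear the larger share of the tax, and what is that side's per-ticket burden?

Consumers bear the larger share: $3.6 per ticket.

Without the tax, 74 − 2p = 3p − 36 gives 5p = 110, so p* = $22 and q* = 30.
With the tax collected from consumers, demand (in seller-price terms) shifts: qd = 74 − 2(p + 6).
Solving gives q = 22.8 with consumers paying $25.6 and suppliers receiving $19.6 (the $6 wedge).
Per-ticket burden: consumers $3.6, suppliers $2.4.
Consumers take the larger share because demand is less price-elastic here (demand slope 2 vs supply slope 3).
The less price-elastic side of the market bears the larger share of a per-unit tax.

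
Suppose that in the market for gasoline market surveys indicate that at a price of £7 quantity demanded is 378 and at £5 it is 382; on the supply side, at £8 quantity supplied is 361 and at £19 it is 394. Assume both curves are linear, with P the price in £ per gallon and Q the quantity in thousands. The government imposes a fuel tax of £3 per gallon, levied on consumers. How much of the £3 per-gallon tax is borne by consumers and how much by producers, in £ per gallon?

Consumers bear £1.8 per gallon; producers bear £1.2 per gallon.

Demand slope: (382 − 378)/(5 − 7) = -2, so Qd = 392 − 2P.
Supply slope: (394 − 361)/(19 − 8) = 3, so Qs = 3P + 337.
Before the tax: set 392 − 2P = 3P + 337 → P* = £11, Q* = 370.
With the tax collected from consumers, demand (in seller-price terms) shifts: Qd = 392 − 2(P + 3).
New equilibrium: consumers pay £12.8, producers receive £9.8, Q = 366.4. (Wedge: Pb − Ps = 3.)
Burden on consumers: £1.8; on producers: £1.2. (They sum to £3.)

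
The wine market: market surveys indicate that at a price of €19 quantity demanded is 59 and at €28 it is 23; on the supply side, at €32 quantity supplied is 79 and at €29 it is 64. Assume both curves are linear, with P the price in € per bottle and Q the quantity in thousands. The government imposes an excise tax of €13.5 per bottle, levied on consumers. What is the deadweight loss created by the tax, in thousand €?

Demand slope: (23 − 59)/(28 − 19) = -4, so Qd = 135 − 4P.
Supply slope: (64 − 79)/(29 − 32) = 5, so Qs = 5P − 81.
Before the tax: set 135 − 4P = 5P − 81 → P* = €24, Q* = 39.
With the tax collected from consumers, demand (in seller-price terms) shifts: Qd = 135 − 4(P + 13.5).
Solving gives Q = 9 with consumers paying €31.5 and suppliers receiving €18 (the €13.5 wedge).
Quantity falls by |ΔQ| = |39 − 9| = 30.
DWL = ½ · t · |ΔQ| = ½ · 13.5 · 30 = €202.5.

Deadweight loss = €202.5 thousand.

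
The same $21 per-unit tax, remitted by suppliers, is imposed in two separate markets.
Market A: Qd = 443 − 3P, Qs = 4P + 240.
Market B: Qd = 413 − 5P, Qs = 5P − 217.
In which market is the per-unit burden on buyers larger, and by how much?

Market A: pre-tax P* = $29, Q* = 356; post-tax Q = 320; per-unit burden on buyers = $12.
Market B: pre-tax P* = $63, Q* = 98; post-tax Q = 45.5; per-unit burden on buyers = $10.5.
Difference: $12 vs $10.5 → market A is larger by $1.5.

Market A, by $1.5.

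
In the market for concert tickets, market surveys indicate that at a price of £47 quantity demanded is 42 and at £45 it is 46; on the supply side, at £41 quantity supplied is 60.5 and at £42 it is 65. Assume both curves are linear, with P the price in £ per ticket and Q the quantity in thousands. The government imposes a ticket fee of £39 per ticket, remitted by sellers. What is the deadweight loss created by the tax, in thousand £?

Demand slope: (46 − 42)/(45 − 47) = -2, so Qd = 136 − 2P.
Supply slope: (65 − 60.5)/(42 − 41) = 4.5, so Qs = 4.5P − 124.
Without the tax, 136 − 2P = 4.5P − 124 gives 6.5P = 260, so P* = £40 and Q* = 56.
With the tax collected from sellers, supply shifts: Qs = 4.5(P − 39) − 124.
Solving gives Q = 2 with buyers paying £67 and sellers receiving £28 (the £39 wedge).
Quantity falls by |ΔQ| = |56 − 2| = 54.
DWL = ½ · t · |ΔQ| = ½ · 39 · 54 = £1053.

Deadweight loss = £1053 thousand.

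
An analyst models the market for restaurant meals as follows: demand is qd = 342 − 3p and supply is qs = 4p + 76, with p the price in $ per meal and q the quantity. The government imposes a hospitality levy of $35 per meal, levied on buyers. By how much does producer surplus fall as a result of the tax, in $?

Producer surplus falls by $2970.

Before the tax: set 342 − 3p = 4p + 76 → p* = $38, q* = 228.
With the tax collected from buyers, demand (in seller-price terms) shifts: qd = 342 − 3(p + 35).
Solving gives q = 168 with buyers paying $58 and sellers receiving $23 (the $35 wedge).
ΔPS is the trapezoid between Q = 168 and Q = 228 of height $15: ½ · (228 + 168) · 15 = $2970.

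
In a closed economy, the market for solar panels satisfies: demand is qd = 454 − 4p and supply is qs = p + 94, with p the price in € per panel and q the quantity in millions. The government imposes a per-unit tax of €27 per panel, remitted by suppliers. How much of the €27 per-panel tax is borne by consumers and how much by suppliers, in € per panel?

Without the tax, 454 − 4p = p + 94 gives 5p = 360, so p* = €72 and q* = 166.
With the tax collected from suppliers, supply shifts: qs = (p − 27) + 94.
Solving gives q = 144.4 with consumers paying €77.4 and suppliers receiving €50.4 (the €27 wedge).
Burden on consumers: €5.4; on suppliers: €21.6. (They sum to €27.)
The less price-elastic side of the market bears the larger share of a per-unit tax.

Consumers bear €5.4 per panel; suppliers bear €21.6 per panel.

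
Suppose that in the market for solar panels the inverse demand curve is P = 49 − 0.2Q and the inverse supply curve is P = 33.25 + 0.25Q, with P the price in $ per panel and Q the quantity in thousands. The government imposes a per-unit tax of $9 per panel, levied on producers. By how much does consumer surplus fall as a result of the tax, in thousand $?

Consumer surplus falls by $100 thousand.

Rewrite in direct form: Qd = 245 − 5P and Qs = 4P − 133.
Without the tax, 245 − 5P = 4P − 133 gives 9P = 378, so P* = $42 and Q* = 35.
With the tax collected from producers, supply shifts: Qs = 4(P − 9) − 133.
New equilibrium: consumers pay $46, producers receive $37, Q = 15. (Wedge: Pb − Ps = 9.)
ΔCS is the trapezoid between Q = 15 and Q = 35 of height $4: ½ · (35 + 15) · 4 = $100.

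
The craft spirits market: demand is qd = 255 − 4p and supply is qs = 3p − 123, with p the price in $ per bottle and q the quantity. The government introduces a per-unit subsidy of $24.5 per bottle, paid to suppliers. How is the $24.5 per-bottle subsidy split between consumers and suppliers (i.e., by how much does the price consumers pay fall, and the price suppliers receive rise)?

Consumers gain $10.5 per bottle; suppliers gain $14 per bottle.

Without the subsidy, 255 − 4p = 3p − 123 gives 7p = 378, so p* = $54 and q* = 39.
With a per-unit subsidy paid to suppliers, each receives p + 24.5 per unit sold, so supply becomes qs = 3(p + 24.5) − 123.
Solving gives q = 81 with consumers paying $43.5 and suppliers receiving $68 (the $24.5 wedge).
Gain to consumers: $10.5; to suppliers: $14. (They sum to $24.5.)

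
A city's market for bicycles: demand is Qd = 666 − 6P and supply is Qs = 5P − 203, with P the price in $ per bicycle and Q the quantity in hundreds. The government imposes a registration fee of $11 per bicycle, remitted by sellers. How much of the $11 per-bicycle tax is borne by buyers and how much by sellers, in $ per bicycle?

Before the tax: set 666 − 6P = 5P − 203 → P* = $79, Q* = 192.
With the tax collected from sellers, supply shifts: Qs = 5(P − 11) − 203.
New equilibrium: buyers pay $84, sellers receive $73, Q = 162. (Wedge: Pb − Ps = 11.)
Burden on buyers: $5; on sellers: $6. (They sum to $11.)

Buyers bear $5 per bicycle; sellers bear $6 per bicycle.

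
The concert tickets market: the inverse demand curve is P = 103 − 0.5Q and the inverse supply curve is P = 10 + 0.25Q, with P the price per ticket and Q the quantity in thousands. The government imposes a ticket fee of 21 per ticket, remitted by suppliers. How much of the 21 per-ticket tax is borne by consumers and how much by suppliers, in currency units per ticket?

Rewrite in direct form: Qd = 206 − 2P and Qs = 4P − 40.
Before the tax: set 206 − 2P = 4P − 40 → P* = 41, Q* = 124.
With the tax collected from suppliers, supply shifts: Qs = 4(P − 21) − 40.
New equilibrium: consumers pay 55, suppliers receive 34, Q = 96. (Wedge: Pb − Ps = 21.)
Burden on consumers: 14; on suppliers: 7. (They sum to 21.)

Consumers bear 14 per ticket; suppliers bear 7 per ticket.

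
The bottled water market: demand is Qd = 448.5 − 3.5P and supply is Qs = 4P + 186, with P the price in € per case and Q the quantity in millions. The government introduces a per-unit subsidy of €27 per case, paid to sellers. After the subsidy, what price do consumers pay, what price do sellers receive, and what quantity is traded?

Consumers pay €20.6; sellers receive €47.6; quantity = 376.4.

Without the subsidy, 448.5 − 3.5P = 4P + 186 gives 7.5P = 262.5, so P* = €35 and Q* = 326.
With a per-unit subsidy paid to sellers, each receives P + 27 per unit sold, so supply becomes Qs = 4(P + 27) + 186.
Solving gives Q = 376.4 with consumers paying €20.6 and sellers receiving €47.6 (the €27 wedge).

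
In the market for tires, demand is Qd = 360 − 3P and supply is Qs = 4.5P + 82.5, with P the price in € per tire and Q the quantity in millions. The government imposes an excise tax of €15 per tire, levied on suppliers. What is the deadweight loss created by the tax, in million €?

Without the tax, 360 − 3P = 4.5P + 82.5 gives 7.5P = 277.5, so P* = €37 and Q* = 249.
With the tax collected from suppliers, supply shifts: Qs = 4.5(P − 15) + 82.5.
New equilibrium: consumers pay €46, suppliers receive €31, Q = 222. (Wedge: Pb − Ps = 15.)
Quantity falls by |ΔQ| = |249 − 222| = 27.
DWL = ½ · t · |ΔQ| = ½ · 15 · 27 = €202.5.

Deadweight loss = €202.5 million.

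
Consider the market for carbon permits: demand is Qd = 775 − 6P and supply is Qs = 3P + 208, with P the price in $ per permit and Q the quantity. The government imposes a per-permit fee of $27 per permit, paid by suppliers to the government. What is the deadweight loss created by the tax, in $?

Without the tax, 775 − 6P = 3P + 208 gives 9P = 567, so P* = $63 and Q* = 397.
With the tax collected from suppliers, supply shifts: Qs = 3(P − 27) + 208.
Solving gives Q = 343 with buyers paying $72 and suppliers receiving $45 (the $27 wedge).
Quantity falls by |ΔQ| = |397 − 343| = 54.
DWL = ½ · t · |ΔQ| = ½ · 27 · 54 = $729.

Deadweight loss = $729.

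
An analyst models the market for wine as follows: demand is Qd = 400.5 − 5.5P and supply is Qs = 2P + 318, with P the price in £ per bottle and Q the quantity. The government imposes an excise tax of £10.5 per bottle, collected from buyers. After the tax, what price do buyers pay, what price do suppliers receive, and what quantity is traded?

Before the tax: set 400.5 − 5.5P = 2P + 318 → P* = £11, Q* = 340.
With the tax collected from buyers, demand (in seller-price terms) shifts: Qd = 400.5 − 5.5(P + 10.5).
Solving gives Q = 324.6 with buyers paying £13.8 and suppliers receiving £3.3 (the £10.5 wedge).

Buyers pay £13.8; suppliers receive £3.3; quantity = 324.6.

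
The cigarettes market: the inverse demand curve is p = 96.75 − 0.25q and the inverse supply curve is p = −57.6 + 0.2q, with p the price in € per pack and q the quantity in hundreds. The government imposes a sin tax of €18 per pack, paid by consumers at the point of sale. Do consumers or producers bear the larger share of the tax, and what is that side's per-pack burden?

Consumers bear the larger share: €10 per pack.

Rewrite in direct form: qd = 387 − 4p and qs = 5p + 288.
Without the tax, 387 − 4p = 5p + 288 gives 9p = 99, so p* = €11 and q* = 343.
With the tax collected from consumers, demand (in seller-price terms) shifts: qd = 387 − 4(p + 18).
New equilibrium: consumers pay €21, producers receive €3, q = 303. (Wedge: pb − ps = 18.)
Per-pack burden: consumers €10, producers €8.
Consumers take the larger share because demand is less price-elastic here (demand slope 4 vs supply slope 5).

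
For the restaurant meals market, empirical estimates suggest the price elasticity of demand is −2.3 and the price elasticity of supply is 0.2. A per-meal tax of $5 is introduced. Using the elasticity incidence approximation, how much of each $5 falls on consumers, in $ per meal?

Incidence ratio: consumers' share ≈ εs / (εs + |εd|) = 0.2 / (0.2 + 2.3) = 0.08.
So consumers bear ≈ 0.08 × $5 = $0.4; sellers bear $4.6.

Consumers bear ≈ $0.4 per meal.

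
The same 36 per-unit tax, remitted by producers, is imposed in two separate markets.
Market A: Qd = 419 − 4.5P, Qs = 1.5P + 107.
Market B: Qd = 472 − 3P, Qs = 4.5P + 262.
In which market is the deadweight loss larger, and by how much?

Market A: pre-tax P* = 52, Q* = 185; post-tax Q = 144.5; deadweight loss = 729.
Market B: pre-tax P* = 28, Q* = 388; post-tax Q = 323.2; deadweight loss = 1166.4.
Difference: 729 vs 1166.4 → market B is larger by 437.4.

Market B, by 437.4.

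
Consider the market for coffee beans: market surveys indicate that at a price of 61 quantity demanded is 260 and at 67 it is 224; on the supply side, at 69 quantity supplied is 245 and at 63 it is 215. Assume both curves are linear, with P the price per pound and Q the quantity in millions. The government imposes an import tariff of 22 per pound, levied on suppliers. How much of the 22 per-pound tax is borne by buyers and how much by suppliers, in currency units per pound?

Demand slope: (224 − 260)/(67 − 61) = -6, so Qd = 626 − 6P.
Supply slope: (215 − 245)/(63 − 69) = 5, so Qs = 5P − 100.
Before the tax: set 626 − 6P = 5P − 100 → P* = 66, Q* = 230.
With the tax collected from suppliers, supply shifts: Qs = 5(P − 22) − 100.
New equilibrium: buyers pay 76, suppliers receive 54, Q = 170. (Wedge: Pb − Ps = 22.)
Burden on buyers: 10; on suppliers: 12. (They sum to 22.)
The less price-elastic side of the market bears the larger share of a per-unit tax.

Buyers bear 10 per pound; suppliers bear 12 per pound.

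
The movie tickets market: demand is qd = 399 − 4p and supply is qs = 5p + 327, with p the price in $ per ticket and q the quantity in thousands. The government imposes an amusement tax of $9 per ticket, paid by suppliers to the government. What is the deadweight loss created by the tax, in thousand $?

Without the tax, 399 − 4p = 5p + 327 gives 9p = 72, so p* = $8 and q* = 367.
With the tax collected from suppliers, supply shifts: qs = 5(p − 9) + 327.
Solving gives q = 347 with consumers paying $13 and suppliers receiving $4 (the $9 wedge).
Quantity falls by |ΔQ| = |367 − 347| = 20.
DWL = ½ · t · |ΔQ| = ½ · 9 · 20 = $90.

Deadweight loss = $90 thousand.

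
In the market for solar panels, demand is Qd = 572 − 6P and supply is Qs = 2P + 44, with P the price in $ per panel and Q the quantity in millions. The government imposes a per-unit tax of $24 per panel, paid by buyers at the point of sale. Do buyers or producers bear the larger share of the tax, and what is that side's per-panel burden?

Before the tax: set 572 − 6P = 2P + 44 → P* = $66, Q* = 176.
With the tax collected from buyers, demand (in seller-price terms) shifts: Qd = 572 − 6(P + 24).
Solving gives Q = 140 with buyers paying $72 and producers receiving $48 (the $24 wedge).
Per-panel burden: buyers $6, producers $18.
Producers take the larger share because supply is less price-elastic here (demand slope 6 vs supply slope 2).

Producers bear the larger share: $18 per panel.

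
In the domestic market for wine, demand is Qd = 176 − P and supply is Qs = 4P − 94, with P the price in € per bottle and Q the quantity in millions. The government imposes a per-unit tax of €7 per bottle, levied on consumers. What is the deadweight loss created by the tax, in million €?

Deadweight loss = €19.6 million.

Before the tax: set 176 − P = 4P − 94 → P* = €54, Q* = 122.
With the tax collected from consumers, demand (in seller-price terms) shifts: Qd = 176 − (P + 7).
New equilibrium: consumers pay €59.6, suppliers receive €52.6, Q = 116.4. (Wedge: Pb − Ps = 7.)
Quantity falls by |ΔQ| = |122 − 116.4| = 5.6.
DWL = ½ · t · |ΔQ| = ½ · 7 · 5.6 = €19.6.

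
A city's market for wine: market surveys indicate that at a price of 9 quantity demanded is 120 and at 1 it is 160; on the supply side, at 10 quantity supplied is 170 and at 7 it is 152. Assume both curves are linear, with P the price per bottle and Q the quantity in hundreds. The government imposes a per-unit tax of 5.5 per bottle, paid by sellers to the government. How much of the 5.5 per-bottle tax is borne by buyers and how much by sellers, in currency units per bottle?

Demand slope: (160 − 120)/(1 − 9) = -5, so Qd = 165 − 5P.
Supply slope: (152 − 170)/(7 − 10) = 6, so Qs = 6P + 110.
Without the tax, 165 − 5P = 6P + 110 gives 11P = 55, so P* = 5 and Q* = 140.
With the tax collected from sellers, supply shifts: Qs = 6(P − 5.5) + 110.
New equilibrium: buyers pay 8, sellers receive 2.5, Q = 125. (Wedge: Pb − Ps = 5.5.)
Burden on buyers: 3; on sellers: 2.5. (They sum to 5.5.)
The less price-elastic side of the market bears the larger share of a per-unit tax.

Buyers bear 3 per bottle; sellers bear 2.5 per bottle.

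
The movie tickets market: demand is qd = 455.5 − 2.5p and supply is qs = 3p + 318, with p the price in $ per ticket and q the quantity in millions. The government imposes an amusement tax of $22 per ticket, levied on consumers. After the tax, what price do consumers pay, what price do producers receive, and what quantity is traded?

Without the tax, 455.5 − 2.5p = 3p + 318 gives 5.5p = 137.5, so p* = $25 and q* = 393.
With the tax collected from consumers, demand (in seller-price terms) shifts: qd = 455.5 − 2.5(p + 22).
New equilibrium: consumers pay $37, producers receive $15, q = 363. (Wedge: pb − ps = 22.)

Consumers pay $37; producers receive $15; quantity = 363.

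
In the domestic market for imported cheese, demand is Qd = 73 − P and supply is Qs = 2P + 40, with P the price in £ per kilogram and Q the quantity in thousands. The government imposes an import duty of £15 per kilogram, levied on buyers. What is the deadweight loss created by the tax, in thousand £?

Before the tax: set 73 − P = 2P + 40 → P* = £11, Q* = 62.
With the tax collected from buyers, demand (in seller-price terms) shifts: Qd = 73 − (P + 15).
New equilibrium: buyers pay £21, sellers receive £6, Q = 52. (Wedge: Pb − Ps = 15.)
Quantity falls by |ΔQ| = |62 − 52| = 10.
DWL = ½ · t · |ΔQ| = ½ · 15 · 10 = £75.

Deadweight loss = £75 thousand.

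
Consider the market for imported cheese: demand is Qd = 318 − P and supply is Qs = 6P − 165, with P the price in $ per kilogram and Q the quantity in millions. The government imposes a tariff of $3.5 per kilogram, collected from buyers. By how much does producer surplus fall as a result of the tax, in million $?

Producer surplus falls by $123.75 million.

Before the tax: set 318 − P = 6P − 165 → P* = $69, Q* = 249.
With the tax collected from buyers, demand (in seller-price terms) shifts: Qd = 318 − (P + 3.5).
Solving gives Q = 246 with buyers paying $72 and suppliers receiving $68.5 (the $3.5 wedge).
ΔPS is the trapezoid between Q = 246 and Q = 249 of height $0.5: ½ · (249 + 246) · 0.5 = $123.75.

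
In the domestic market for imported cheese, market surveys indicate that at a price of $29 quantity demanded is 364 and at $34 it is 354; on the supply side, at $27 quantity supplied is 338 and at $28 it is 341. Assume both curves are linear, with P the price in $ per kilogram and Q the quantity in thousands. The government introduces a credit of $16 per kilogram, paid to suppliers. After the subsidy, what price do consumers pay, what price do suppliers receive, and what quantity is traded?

Consumers pay $23.4; suppliers receive $39.4; quantity = 375.2.

Demand slope: (354 − 364)/(34 − 29) = -2, so Qd = 422 − 2P.
Supply slope: (341 − 338)/(28 − 27) = 3, so Qs = 3P + 257.
Before the subsidy: set 422 − 2P = 3P + 257 → P* = $33, Q* = 356.
With a per-unit subsidy paid to suppliers, each receives P + 16 per unit sold, so supply becomes Qs = 3(P + 16) + 257.
Solving gives Q = 375.2 with consumers paying $23.4 and suppliers receiving $39.4 (the $16 wedge).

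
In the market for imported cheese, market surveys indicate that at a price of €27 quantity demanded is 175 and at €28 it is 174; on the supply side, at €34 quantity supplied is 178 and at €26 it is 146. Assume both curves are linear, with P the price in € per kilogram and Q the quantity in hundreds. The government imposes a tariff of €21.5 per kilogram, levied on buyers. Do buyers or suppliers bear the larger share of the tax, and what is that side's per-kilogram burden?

Buyers bear the larger share: €17.2 per kilogram.

Demand slope: (174 − 175)/(28 − 27) = -1, so Qd = 202 − P.
Supply slope: (146 − 178)/(26 − 34) = 4, so Qs = 4P + 42.
Before the tax: set 202 − P = 4P + 42 → P* = €32, Q* = 170.
With the tax collected from buyers, demand (in seller-price terms) shifts: Qd = 202 − (P + 21.5).
New equilibrium: buyers pay €49.2, suppliers receive €27.7, Q = 152.8. (Wedge: Pb − Ps = 21.5.)
Per-kilogram burden: buyers €17.2, suppliers €4.3.
Buyers take the larger share because demand is less price-elastic here (demand slope 1 vs supply slope 4).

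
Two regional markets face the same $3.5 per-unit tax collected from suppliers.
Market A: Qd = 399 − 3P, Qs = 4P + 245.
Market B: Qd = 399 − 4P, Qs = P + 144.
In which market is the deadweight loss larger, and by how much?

Market A, by $5.6.

Market A: pre-tax P* = $22, Q* = 333; post-tax Q = 327; deadweight loss = $10.5.
Market B: pre-tax P* = $51, Q* = 195; post-tax Q = 192.2; deadweight loss = $4.9.
Difference: $10.5 vs $4.9 → market A is larger by $5.6.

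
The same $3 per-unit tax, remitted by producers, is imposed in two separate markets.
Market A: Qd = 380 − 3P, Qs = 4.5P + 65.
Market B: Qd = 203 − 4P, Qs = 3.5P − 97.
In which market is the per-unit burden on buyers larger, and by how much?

Market A: pre-tax P* = $42, Q* = 254; post-tax Q = 248.6; per-unit burden on buyers = $1.8.
Market B: pre-tax P* = $40, Q* = 43; post-tax Q = 37.4; per-unit burden on buyers = $1.4.
Difference: $1.8 vs $1.4 → market A is larger by $0.4.

Market A, by $0.4.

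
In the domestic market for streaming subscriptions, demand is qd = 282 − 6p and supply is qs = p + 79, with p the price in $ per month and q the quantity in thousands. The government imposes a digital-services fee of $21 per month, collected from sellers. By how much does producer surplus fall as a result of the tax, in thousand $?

Producer surplus falls by $1782 thousand.

Before the tax: set 282 − 6p = p + 79 → p* = $29, q* = 108.
With the tax collected from sellers, supply shifts: qs = (p − 21) + 79.
Solving gives q = 90 with buyers paying $32 and sellers receiving $11 (the $21 wedge).
ΔPS is the trapezoid between Q = 90 and Q = 108 of height $18: ½ · (108 + 90) · 18 = $1782.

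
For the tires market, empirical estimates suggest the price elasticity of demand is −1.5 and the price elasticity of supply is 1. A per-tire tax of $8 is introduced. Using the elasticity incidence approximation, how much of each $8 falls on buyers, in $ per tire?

Buyers bear ≈ $3.2 per tire.

Incidence ratio: buyers' share ≈ εs / (εs + |εd|) = 1 / (1 + 1.5) = 0.4.
So buyers bear ≈ 0.4 × $8 = $3.2; suppliers bear $4.8.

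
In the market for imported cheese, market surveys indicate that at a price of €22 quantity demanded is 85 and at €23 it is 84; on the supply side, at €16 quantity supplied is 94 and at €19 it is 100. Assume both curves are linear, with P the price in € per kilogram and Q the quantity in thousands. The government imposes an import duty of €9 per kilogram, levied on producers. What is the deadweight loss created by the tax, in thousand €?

Deadweight loss = €27 thousand.

Demand slope: (84 − 85)/(23 − 22) = -1, so Qd = 107 − P.
Supply slope: (100 − 94)/(19 − 16) = 2, so Qs = 2P + 62.
Without the tax, 107 − P = 2P + 62 gives 3P = 45, so P* = €15 and Q* = 92.
With the tax collected from producers, supply shifts: Qs = 2(P − 9) + 62.
Solving gives Q = 86 with consumers paying €21 and producers receiving €12 (the €9 wedge).
Quantity falls by |ΔQ| = |92 − 86| = 6.
DWL = ½ · t · |ΔQ| = ½ · 9 · 6 = €27.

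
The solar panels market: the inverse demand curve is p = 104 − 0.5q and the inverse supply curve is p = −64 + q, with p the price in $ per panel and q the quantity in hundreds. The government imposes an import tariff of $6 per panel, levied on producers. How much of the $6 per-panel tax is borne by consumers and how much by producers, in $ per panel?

Inverting to q(p) form: qd = 208 − 2p; qs = p + 64.
Without the tax, 208 − 2p = p + 64 gives 3p = 144, so p* = $48 and q* = 112.
With the tax collected from producers, supply shifts: qs = (p − 6) + 64.
Solving gives q = 108 with consumers paying $50 and producers receiving $44 (the $6 wedge).
Burden on consumers: $2; on producers: $4. (They sum to $6.)
The less price-elastic side of the market bears the larger share of a per-unit tax.

Consumers bear $2 per panel; producers bear $4 per panel.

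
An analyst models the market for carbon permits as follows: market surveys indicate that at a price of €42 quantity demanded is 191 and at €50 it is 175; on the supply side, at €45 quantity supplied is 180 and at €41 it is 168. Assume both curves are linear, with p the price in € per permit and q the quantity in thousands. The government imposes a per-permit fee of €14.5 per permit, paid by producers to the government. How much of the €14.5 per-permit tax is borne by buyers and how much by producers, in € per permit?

Buyers bear €8.7 per permit; producers bear €5.8 per permit.

Demand slope: (175 − 191)/(50 − 42) = -2, so qd = 275 − 2p.
Supply slope: (168 − 180)/(41 − 45) = 3, so qs = 3p + 45.
Before the tax: set 275 − 2p = 3p + 45 → p* = €46, q* = 183.
With the tax collected from producers, supply shifts: qs = 3(p − 14.5) + 45.
Solving gives q = 165.6 with buyers paying €54.7 and producers receiving €40.2 (the €14.5 wedge).
Burden on buyers: €8.7; on producers: €5.8. (They sum to €14.5.)
The less price-elastic side of the market bears the larger share of a per-unit tax.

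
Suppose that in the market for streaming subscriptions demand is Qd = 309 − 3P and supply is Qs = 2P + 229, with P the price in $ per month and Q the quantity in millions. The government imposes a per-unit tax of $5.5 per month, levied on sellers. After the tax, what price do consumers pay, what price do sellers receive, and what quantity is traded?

Before the tax: set 309 − 3P = 2P + 229 → P* = $16, Q* = 261.
With the tax collected from sellers, supply shifts: Qs = 2(P − 5.5) + 229.
New equilibrium: consumers pay $18.2, sellers receive $12.7, Q = 254.4. (Wedge: Pb − Ps = 5.5.)
The less price-elastic side of the market bears the larger share of a per-unit tax.

Consumers pay $18.2; sellers receive $12.7; quantity = 254.4.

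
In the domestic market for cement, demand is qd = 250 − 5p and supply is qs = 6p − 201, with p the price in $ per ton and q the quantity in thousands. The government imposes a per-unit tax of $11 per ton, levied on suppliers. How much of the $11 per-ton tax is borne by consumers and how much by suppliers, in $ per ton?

Consumers bear $6 per ton; suppliers bear $5 per ton.

Before the tax: set 250 − 5p = 6p − 201 → p* = $41, q* = 45.
With the tax collected from suppliers, supply shifts: qs = 6(p − 11) − 201.
Solving gives q = 15 with consumers paying $47 and suppliers receiving $36 (the $11 wedge).
Burden on consumers: $6; on suppliers: $5. (They sum to $11.)
The less price-elastic side of the market bears the larger share of a per-unit tax.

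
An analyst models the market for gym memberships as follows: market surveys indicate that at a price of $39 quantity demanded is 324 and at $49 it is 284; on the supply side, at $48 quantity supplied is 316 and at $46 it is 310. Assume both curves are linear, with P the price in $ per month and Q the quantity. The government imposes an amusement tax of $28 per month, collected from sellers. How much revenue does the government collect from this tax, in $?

Demand slope: (284 − 324)/(49 − 39) = -4, so Qd = 480 − 4P.
Supply slope: (310 − 316)/(46 − 48) = 3, so Qs = 3P + 172.
Without the tax, 480 − 4P = 3P + 172 gives 7P = 308, so P* = $44 and Q* = 304.
With the tax collected from sellers, supply shifts: Qs = 3(P − 28) + 172.
Solving gives Q = 256 with buyers paying $56 and sellers receiving $28 (the $28 wedge).
Revenue = t · Q = 28 · 256 = $7168.

Tax revenue = $7168.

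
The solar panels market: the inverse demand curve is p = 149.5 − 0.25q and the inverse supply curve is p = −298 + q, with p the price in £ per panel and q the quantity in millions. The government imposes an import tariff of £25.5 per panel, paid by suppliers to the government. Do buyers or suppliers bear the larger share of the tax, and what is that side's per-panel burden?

Inverting to q(p) form: qd = 598 − 4p; qs = p + 298.
Without the tax, 598 − 4p = p + 298 gives 5p = 300, so p* = £60 and q* = 358.
With the tax collected from suppliers, supply shifts: qs = (p − 25.5) + 298.
New equilibrium: buyers pay £65.1, suppliers receive £39.6, q = 337.6. (Wedge: pb − ps = 25.5.)
Per-panel burden: buyers £5.1, suppliers £20.4.
Suppliers take the larger share because supply is less price-elastic here (demand slope 4 vs supply slope 1).
The less price-elastic side of the market bears the larger share of a per-unit tax.

Suppliers bear the larger share: £20.4 per panel.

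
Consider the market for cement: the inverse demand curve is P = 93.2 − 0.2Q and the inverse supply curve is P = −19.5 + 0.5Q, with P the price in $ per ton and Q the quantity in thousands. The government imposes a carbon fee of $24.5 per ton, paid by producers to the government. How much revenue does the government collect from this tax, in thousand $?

Inverting to Q(P) form: Qd = 466 − 5P; Qs = 2P + 39.
Without the tax, 466 − 5P = 2P + 39 gives 7P = 427, so P* = $61 and Q* = 161.
With the tax collected from producers, supply shifts: Qs = 2(P − 24.5) + 39.
New equilibrium: buyers pay $68, producers receive $43.5, Q = 126. (Wedge: Pb − Ps = 24.5.)
Revenue = t · Q = 24.5 · 126 = $3087.

Tax revenue = $3087 thousand.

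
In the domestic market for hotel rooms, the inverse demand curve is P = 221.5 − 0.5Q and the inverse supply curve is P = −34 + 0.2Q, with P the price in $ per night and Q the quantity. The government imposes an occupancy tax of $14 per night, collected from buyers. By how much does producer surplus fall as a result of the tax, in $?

Inverting to Q(P) form: Qd = 443 − 2P; Qs = 5P + 170.
Before the tax: set 443 − 2P = 5P + 170 → P* = $39, Q* = 365.
With the tax collected from buyers, demand (in seller-price terms) shifts: Qd = 443 − 2(P + 14).
New equilibrium: buyers pay $49, producers receive $35, Q = 345. (Wedge: Pb − Ps = 14.)
ΔPS is the trapezoid between Q = 345 and Q = 365 of height $4: ½ · (365 + 345) · 4 = $1420.

Producer surplus falls by $1420.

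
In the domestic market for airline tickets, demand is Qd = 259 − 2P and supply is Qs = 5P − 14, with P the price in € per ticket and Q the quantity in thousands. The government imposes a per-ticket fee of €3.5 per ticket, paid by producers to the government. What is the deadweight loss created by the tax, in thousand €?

Deadweight loss = €8.75 thousand.

Without the tax, 259 − 2P = 5P − 14 gives 7P = 273, so P* = €39 and Q* = 181.
With the tax collected from producers, supply shifts: Qs = 5(P − 3.5) − 14.
New equilibrium: buyers pay €41.5, producers receive €38, Q = 176. (Wedge: Pb − Ps = 3.5.)
Quantity falls by |ΔQ| = |181 − 176| = 5.
DWL = ½ · t · |ΔQ| = ½ · 3.5 · 5 = €8.75.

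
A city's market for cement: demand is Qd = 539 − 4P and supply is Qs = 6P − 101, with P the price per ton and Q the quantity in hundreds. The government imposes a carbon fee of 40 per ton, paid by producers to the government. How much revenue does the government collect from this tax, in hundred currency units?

Before the tax: set 539 − 4P = 6P − 101 → P* = 64, Q* = 283.
With the tax collected from producers, supply shifts: Qs = 6(P − 40) − 101.
New equilibrium: buyers pay 88, producers receive 48, Q = 187. (Wedge: Pb − Ps = 40.)
Revenue = t · Q = 40 · 187 = 7480.

Tax revenue = 7480 hundred.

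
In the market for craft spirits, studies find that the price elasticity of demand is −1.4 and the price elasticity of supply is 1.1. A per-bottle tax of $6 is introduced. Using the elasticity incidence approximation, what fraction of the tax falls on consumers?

Consumers' share ≈ 0.44.

Incidence ratio: consumers' share ≈ εs / (εs + |εd|) = 1.1 / (1.1 + 1.4) = 0.44.
Supply is the less elastic side, so consumers bear the smaller share.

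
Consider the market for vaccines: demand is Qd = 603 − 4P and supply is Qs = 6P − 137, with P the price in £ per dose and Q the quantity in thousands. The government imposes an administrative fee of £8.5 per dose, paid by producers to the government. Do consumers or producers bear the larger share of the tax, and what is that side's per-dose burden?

Consumers bear the larger share: £5.1 per dose.

Before the tax: set 603 − 4P = 6P − 137 → P* = £74, Q* = 307.
With the tax collected from producers, supply shifts: Qs = 6(P − 8.5) − 137.
New equilibrium: consumers pay £79.1, producers receive £70.6, Q = 286.6. (Wedge: Pb − Ps = 8.5.)
Per-dose burden: consumers £5.1, producers £3.4.
Consumers take the larger share because demand is less price-elastic here (demand slope 4 vs supply slope 6).
The less price-elastic side of the market bears the larger share of a per-unit tax.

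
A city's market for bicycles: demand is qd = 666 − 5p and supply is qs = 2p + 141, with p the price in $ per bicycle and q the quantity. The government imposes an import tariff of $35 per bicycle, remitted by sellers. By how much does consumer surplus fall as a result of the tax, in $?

Before the tax: set 666 − 5p = 2p + 141 → p* = $75, q* = 291.
With the tax collected from sellers, supply shifts: qs = 2(p − 35) + 141.
New equilibrium: consumers pay $85, sellers receive $50, q = 241. (Wedge: pb − ps = 35.)
ΔCS is the trapezoid between Q = 241 and Q = 291 of height $10: ½ · (291 + 241) · 10 = $2660.

Consumer surplus falls by $2660.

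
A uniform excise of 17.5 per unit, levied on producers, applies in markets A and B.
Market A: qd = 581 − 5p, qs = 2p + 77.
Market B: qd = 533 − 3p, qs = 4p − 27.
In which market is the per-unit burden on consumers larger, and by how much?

Market A: pre-tax p* = 72, q* = 221; post-tax q = 196; per-unit burden on consumers = 5.
Market B: pre-tax p* = 80, q* = 293; post-tax q = 263; per-unit burden on consumers = 10.
Difference: 5 vs 10 → market B is larger by 5.

Market B, by 5.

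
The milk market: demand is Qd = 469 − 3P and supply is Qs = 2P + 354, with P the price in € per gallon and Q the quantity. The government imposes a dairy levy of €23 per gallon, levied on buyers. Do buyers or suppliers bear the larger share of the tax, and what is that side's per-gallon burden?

Suppliers bear the larger share: €13.8 per gallon.

Without the tax, 469 − 3P = 2P + 354 gives 5P = 115, so P* = €23 and Q* = 400.
With the tax collected from buyers, demand (in seller-price terms) shifts: Qd = 469 − 3(P + 23).
New equilibrium: buyers pay €32.2, suppliers receive €9.2, Q = 372.4. (Wedge: Pb − Ps = 23.)
Per-gallon burden: buyers €9.2, suppliers €13.8.
Suppliers take the larger share because supply is less price-elastic here (demand slope 3 vs supply slope 2).
The less price-elastic side of the market bears the larger share of a per-unit tax.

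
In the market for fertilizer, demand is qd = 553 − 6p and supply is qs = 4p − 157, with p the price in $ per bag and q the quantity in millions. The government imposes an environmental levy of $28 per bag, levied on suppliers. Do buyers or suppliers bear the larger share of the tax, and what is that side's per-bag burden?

Suppliers bear the larger share: $16.8 per bag.

Before the tax: set 553 − 6p = 4p − 157 → p* = $71, q* = 127.
With the tax collected from suppliers, supply shifts: qs = 4(p − 28) − 157.
New equilibrium: buyers pay $82.2, suppliers receive $54.2, q = 59.8. (Wedge: pb − ps = 28.)
Per-bag burden: buyers $11.2, suppliers $16.8.
Suppliers take the larger share because supply is less price-elastic here (demand slope 6 vs supply slope 4).
The less price-elastic side of the market bears the larger share of a per-unit tax.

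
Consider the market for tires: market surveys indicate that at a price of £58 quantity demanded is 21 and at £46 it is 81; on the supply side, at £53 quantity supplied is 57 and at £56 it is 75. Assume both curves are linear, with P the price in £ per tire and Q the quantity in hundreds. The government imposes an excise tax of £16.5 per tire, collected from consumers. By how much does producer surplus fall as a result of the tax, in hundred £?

Demand slope: (81 − 21)/(46 − 58) = -5, so Qd = 311 − 5P.
Supply slope: (75 − 57)/(56 − 53) = 6, so Qs = 6P − 261.
Before the tax: set 311 − 5P = 6P − 261 → P* = £52, Q* = 51.
With the tax collected from consumers, demand (in seller-price terms) shifts: Qd = 311 − 5(P + 16.5).
New equilibrium: consumers pay £61, suppliers receive £44.5, Q = 6. (Wedge: Pb − Ps = 16.5.)
ΔPS is the trapezoid between Q = 6 and Q = 51 of height £7.5: ½ · (51 + 6) · 7.5 = £213.75.

Producer surplus falls by £213.75 hundred.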